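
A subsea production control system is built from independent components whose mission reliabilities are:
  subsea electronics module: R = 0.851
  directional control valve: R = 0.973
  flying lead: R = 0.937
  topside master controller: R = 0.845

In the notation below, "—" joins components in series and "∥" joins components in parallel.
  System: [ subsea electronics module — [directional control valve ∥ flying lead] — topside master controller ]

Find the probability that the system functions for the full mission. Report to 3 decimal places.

0.718

Parallel (directional control valve and flying lead): 1 − (1 − 0.97300)(1 − 0.93700) = 0.99830
Series (subsea electronics module, [0.99830], and topside master controller): 0.85100 × 0.99830 × 0.84500 = 0.718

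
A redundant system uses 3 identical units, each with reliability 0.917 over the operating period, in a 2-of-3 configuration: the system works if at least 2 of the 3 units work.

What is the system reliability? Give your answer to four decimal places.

0.9805

R = Σ_{i=2}^{3} C(3,i) p^i (1−p)^{3−i} with p = 0.917
C(3,2)·0.917^2·0.083^1 = 0.209381
C(3,3)·0.917^3·0.083^0 = 0.771095
Sum = 0.9805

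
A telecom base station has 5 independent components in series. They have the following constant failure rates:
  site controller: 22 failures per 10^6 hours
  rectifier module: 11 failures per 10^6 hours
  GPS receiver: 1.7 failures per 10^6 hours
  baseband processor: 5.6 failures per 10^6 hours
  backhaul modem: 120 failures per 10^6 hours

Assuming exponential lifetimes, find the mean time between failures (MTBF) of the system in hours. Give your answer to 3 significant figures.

6240

Series of exponential components: λ_sys = Σ λ_i
λ_sys = 0.000022 + 0.000011 + 0.0000017 + 0.0000056 + 0.00012 = 1.6030e-04 /h
MTBF = 1 / λ_sys = 6240 h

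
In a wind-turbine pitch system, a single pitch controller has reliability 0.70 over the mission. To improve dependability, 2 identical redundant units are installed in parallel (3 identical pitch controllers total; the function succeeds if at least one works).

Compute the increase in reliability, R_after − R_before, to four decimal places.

R_before = 0.70
R_after = 1 − (1 − 0.70)^3 = 0.9730
ΔR = 0.9730 − 0.70 = 0.2730

0.2730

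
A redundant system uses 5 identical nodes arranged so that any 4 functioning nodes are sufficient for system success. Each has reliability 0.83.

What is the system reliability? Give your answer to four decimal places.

0.7973

R = Σ_{i=4}^{5} C(5,i) p^i (1−p)^{5−i} with p = 0.83
C(5,4)·0.83^4·0.17^1 = 0.403396
C(5,5)·0.83^5·0.17^0 = 0.393904
Sum = 0.7973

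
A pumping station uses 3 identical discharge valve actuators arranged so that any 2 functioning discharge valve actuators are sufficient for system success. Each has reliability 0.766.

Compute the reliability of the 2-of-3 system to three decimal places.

0.861

R = Σ_{i=2}^{3} C(3,i) p^i (1−p)^{3−i} with p = 0.766
C(3,2)·0.766^2·0.234^1 = 0.41190
C(3,3)·0.766^3·0.234^0 = 0.44946
Sum = 0.861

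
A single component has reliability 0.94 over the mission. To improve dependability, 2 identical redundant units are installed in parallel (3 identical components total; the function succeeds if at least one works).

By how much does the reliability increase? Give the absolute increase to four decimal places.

R_before = 0.94
R_after = 1 − (1 − 0.94)^3 = 0.9998
ΔR = 0.9998 − 0.94 = 0.0598

0.0598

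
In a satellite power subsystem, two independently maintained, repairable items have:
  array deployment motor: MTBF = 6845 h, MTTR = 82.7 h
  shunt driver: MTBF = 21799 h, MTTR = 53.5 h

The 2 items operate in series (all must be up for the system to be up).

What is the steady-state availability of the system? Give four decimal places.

A(array deployment motor) = MTBF/(MTBF+MTTR) = 6845/(6845+82.7) = 0.988062
A(shunt driver) = MTBF/(MTBF+MTTR) = 21799/(21799+53.5) = 0.997552
Series availability: 0.988062 × 0.997552 = 0.9856

0.9856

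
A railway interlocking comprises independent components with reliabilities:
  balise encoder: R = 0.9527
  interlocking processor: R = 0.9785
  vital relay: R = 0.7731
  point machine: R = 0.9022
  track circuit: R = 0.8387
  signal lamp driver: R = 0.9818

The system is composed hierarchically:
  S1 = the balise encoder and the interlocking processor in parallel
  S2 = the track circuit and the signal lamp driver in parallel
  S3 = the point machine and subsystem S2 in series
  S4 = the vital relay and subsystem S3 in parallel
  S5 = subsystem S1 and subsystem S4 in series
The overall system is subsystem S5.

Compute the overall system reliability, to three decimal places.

0.976

Parallel (balise encoder and interlocking processor): 1 − (1 − 0.95270)(1 − 0.97850) = 0.99898
Parallel (track circuit and signal lamp driver): 1 − (1 − 0.83870)(1 − 0.98180) = 0.99706
Series (point machine and [0.99706]): 0.90220 × 0.99706 = 0.89955
Parallel (vital relay and [0.89955]): 1 − (1 − 0.77310)(1 − 0.89955) = 0.97721
Series ([0.99898] and [0.97721]): 0.99898 × 0.97721 = 0.976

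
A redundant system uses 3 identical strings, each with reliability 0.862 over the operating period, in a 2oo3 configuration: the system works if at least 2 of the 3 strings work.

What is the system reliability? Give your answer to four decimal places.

R = Σ_{i=2}^{3} C(3,i) p^i (1−p)^{3−i} with p = 0.862
C(3,2)·0.862^2·0.138^1 = 0.307620
C(3,3)·0.862^3·0.138^0 = 0.640504
Sum = 0.9481

0.9481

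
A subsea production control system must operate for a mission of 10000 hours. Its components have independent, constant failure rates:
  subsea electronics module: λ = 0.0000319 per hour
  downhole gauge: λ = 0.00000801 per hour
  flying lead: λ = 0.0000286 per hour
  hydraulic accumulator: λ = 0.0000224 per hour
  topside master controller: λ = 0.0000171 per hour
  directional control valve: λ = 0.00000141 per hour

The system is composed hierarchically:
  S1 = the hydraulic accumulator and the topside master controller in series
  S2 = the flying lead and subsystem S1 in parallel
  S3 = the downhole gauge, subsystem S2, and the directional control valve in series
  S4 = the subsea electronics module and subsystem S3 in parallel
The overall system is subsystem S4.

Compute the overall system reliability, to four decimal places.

0.9553

R(subsea electronics module) = exp(−0.0000319 × 10000) = 0.726876
R(downhole gauge) = exp(−0.00000801 × 10000) = 0.923024
R(flying lead) = exp(−0.0000286 × 10000) = 0.751263
R(hydraulic accumulator) = exp(−0.0000224 × 10000) = 0.799315
R(topside master controller) = exp(−0.0000171 × 10000) = 0.842822
R(directional control valve) = exp(−0.00000141 × 10000) = 0.985999
Series (hydraulic accumulator and topside master controller): 0.799315 × 0.842822 = 0.673680
Parallel (flying lead and [0.673680]): 1 − (1 − 0.751263)(1 − 0.673680) = 0.918832
Series (downhole gauge, [0.918832], and directional control valve): 0.923024 × 0.918832 × 0.985999 = 0.836230
Parallel (subsea electronics module and [0.836230]): 1 − (1 − 0.726876)(1 − 0.836230) = 0.9553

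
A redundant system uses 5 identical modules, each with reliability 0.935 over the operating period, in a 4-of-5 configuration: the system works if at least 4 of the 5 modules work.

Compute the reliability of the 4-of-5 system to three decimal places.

0.963

R = Σ_{i=4}^{5} C(5,i) p^i (1−p)^{5−i} with p = 0.935
C(5,4)·0.935^4·0.065^1 = 0.24839
C(5,5)·0.935^5·0.065^0 = 0.71459
Sum = 0.963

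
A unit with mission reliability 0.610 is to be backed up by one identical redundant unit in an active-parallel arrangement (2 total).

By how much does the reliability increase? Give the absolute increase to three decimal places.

R_before = 0.610
R_after = 1 − (1 − 0.610)^2 = 0.848
ΔR = 0.848 − 0.610 = 0.238

0.238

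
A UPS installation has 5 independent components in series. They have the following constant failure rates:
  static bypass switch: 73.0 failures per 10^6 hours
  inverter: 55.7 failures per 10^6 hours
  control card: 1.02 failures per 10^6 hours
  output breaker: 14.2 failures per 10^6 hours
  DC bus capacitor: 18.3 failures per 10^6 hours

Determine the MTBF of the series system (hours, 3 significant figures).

Series of exponential components: λ_sys = Σ λ_i
λ_sys = 0.0000730 + 0.0000557 + 0.00000102 + 0.0000142 + 0.0000183 = 1.6222e-04 /h
MTBF = 1 / λ_sys = 6160 h

6160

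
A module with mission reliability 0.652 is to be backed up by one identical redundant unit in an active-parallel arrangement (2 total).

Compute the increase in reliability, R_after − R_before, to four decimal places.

0.2269

R_before = 0.652
R_after = 1 − (1 − 0.652)^2 = 0.8789
ΔR = 0.8789 − 0.652 = 0.2269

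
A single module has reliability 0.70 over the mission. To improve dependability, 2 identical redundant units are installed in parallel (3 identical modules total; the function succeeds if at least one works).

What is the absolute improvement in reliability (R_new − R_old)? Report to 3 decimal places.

R_before = 0.70
R_after = 1 − (1 − 0.70)^3 = 0.973
ΔR = 0.973 − 0.70 = 0.273

0.273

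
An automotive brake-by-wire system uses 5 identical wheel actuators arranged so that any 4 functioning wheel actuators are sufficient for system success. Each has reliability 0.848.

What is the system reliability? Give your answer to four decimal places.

0.8315

R = Σ_{i=4}^{5} C(5,i) p^i (1−p)^{5−i} with p = 0.848
C(5,4)·0.848^4·0.152^1 = 0.393004
C(5,5)·0.848^5·0.152^0 = 0.438510
Sum = 0.8315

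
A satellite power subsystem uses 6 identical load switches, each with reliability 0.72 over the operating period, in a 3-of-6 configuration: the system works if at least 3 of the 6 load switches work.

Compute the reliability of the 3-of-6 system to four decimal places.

R = Σ_{i=3}^{6} C(6,i) p^i (1−p)^{6−i} with p = 0.72
C(6,3)·0.72^3·0.28^3 = 0.163871
C(6,4)·0.72^4·0.28^2 = 0.316037
C(6,5)·0.72^5·0.28^1 = 0.325066
C(6,6)·0.72^6·0.28^0 = 0.139314
Sum = 0.9443

0.9443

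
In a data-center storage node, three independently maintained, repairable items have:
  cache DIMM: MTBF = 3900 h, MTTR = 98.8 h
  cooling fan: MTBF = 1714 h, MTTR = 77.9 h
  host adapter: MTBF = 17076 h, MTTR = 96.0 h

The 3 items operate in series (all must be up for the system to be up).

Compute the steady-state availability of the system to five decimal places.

A(cache DIMM) = MTBF/(MTBF+MTTR) = 3900/(3900+98.8) = 0.975293
A(cooling fan) = MTBF/(MTBF+MTTR) = 1714/(1714+77.9) = 0.956527
A(host adapter) = MTBF/(MTBF+MTTR) = 17076/(17076+96.0) = 0.994410
Series availability: 0.975293 × 0.956527 × 0.994410 = 0.92768

0.92768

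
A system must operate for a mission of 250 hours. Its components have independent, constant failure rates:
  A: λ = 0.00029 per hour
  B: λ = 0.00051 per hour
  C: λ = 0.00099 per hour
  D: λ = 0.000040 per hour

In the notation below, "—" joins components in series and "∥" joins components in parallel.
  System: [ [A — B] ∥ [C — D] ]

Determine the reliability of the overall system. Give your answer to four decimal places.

R(A) = exp(−0.00029 × 250) = 0.930066
R(B) = exp(−0.00051 × 250) = 0.880293
R(C) = exp(−0.00099 × 250) = 0.780750
R(D) = exp(−0.000040 × 250) = 0.990050
Series (A and B): 0.930066 × 0.880293 = 0.818731
Series (C and D): 0.780750 × 0.990050 = 0.772982
Parallel ([0.818731] and [0.772982]): 1 − (1 − 0.818731)(1 − 0.772982) = 0.9588

0.9588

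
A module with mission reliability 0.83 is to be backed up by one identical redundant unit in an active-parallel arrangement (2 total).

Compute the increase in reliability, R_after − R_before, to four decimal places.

0.1411

R_before = 0.83
R_after = 1 − (1 − 0.83)^2 = 0.9711
ΔR = 0.9711 − 0.83 = 0.1411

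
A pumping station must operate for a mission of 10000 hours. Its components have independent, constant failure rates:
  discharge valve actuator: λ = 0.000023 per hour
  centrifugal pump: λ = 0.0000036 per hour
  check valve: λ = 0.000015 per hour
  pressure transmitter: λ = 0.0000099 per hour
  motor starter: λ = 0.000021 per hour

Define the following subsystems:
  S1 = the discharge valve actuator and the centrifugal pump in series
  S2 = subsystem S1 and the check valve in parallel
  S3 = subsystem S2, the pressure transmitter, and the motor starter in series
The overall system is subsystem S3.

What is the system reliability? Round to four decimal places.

R(discharge valve actuator) = exp(−0.000023 × 10000) = 0.794534
R(centrifugal pump) = exp(−0.0000036 × 10000) = 0.964640
R(check valve) = exp(−0.000015 × 10000) = 0.860708
R(pressure transmitter) = exp(−0.0000099 × 10000) = 0.905743
R(motor starter) = exp(−0.000021 × 10000) = 0.810584
Series (discharge valve actuator and centrifugal pump): 0.794534 × 0.964640 = 0.766439
Parallel ([0.766439] and check valve): 1 − (1 − 0.766439)(1 − 0.860708) = 0.967467
Series ([0.967467], pressure transmitter, and motor starter): 0.967467 × 0.905743 × 0.810584 = 0.7103

0.7103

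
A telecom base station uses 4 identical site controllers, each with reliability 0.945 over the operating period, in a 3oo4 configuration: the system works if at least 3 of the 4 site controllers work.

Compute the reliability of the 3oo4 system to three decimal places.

0.983

R = Σ_{i=3}^{4} C(4,i) p^i (1−p)^{4−i} with p = 0.945
C(4,3)·0.945^3·0.055^1 = 0.18566
C(4,4)·0.945^4·0.055^0 = 0.79749
Sum = 0.983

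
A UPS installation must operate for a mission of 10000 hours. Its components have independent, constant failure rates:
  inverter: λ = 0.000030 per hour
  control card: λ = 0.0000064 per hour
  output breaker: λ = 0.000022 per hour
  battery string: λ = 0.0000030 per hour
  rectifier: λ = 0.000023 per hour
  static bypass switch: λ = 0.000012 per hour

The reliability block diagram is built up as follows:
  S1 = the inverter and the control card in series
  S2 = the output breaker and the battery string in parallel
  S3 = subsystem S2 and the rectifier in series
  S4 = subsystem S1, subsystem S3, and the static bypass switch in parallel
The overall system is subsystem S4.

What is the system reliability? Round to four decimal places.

0.9928

R(inverter) = exp(−0.000030 × 10000) = 0.740818
R(control card) = exp(−0.0000064 × 10000) = 0.938005
R(output breaker) = exp(−0.000022 × 10000) = 0.802519
R(battery string) = exp(−0.0000030 × 10000) = 0.970446
R(rectifier) = exp(−0.000023 × 10000) = 0.794534
R(static bypass switch) = exp(−0.000012 × 10000) = 0.886920
Series (inverter and control card): 0.740818 × 0.938005 = 0.694891
Parallel (output breaker and battery string): 1 − (1 − 0.802519)(1 − 0.970446) = 0.994164
Series ([0.994164] and rectifier): 0.994164 × 0.794534 = 0.789897
Parallel ([0.694891], [0.789897], and static bypass switch): 1 − (1 − 0.694891)(1 − 0.789897)(1 − 0.886920) = 0.9928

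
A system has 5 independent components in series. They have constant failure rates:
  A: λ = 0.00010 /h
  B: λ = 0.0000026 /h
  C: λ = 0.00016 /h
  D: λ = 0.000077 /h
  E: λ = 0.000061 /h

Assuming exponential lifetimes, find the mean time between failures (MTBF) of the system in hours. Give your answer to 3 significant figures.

2500

Series of exponential components: λ_sys = Σ λ_i
λ_sys = 0.00010 + 0.0000026 + 0.00016 + 0.000077 + 0.000061 = 4.0060e-04 /h
MTBF = 1 / λ_sys = 2500 h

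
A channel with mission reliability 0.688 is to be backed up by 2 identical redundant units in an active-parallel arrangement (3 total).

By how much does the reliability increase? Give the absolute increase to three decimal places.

0.282

R_before = 0.688
R_after = 1 − (1 − 0.688)^3 = 0.970
ΔR = 0.970 − 0.688 = 0.282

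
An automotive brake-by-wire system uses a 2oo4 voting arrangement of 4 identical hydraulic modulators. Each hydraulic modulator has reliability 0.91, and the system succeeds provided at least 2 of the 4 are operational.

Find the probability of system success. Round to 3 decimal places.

R = Σ_{i=2}^{4} C(4,i) p^i (1−p)^{4−i} with p = 0.91
C(4,2)·0.91^2·0.09^2 = 0.04025
C(4,3)·0.91^3·0.09^1 = 0.27129
C(4,4)·0.91^4·0.09^0 = 0.68575
Sum = 0.997

0.997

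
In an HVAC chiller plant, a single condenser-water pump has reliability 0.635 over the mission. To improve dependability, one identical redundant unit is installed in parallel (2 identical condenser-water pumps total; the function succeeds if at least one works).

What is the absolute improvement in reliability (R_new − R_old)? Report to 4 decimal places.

0.2318

R_before = 0.635
R_after = 1 − (1 − 0.635)^2 = 0.8668
ΔR = 0.8668 − 0.635 = 0.2318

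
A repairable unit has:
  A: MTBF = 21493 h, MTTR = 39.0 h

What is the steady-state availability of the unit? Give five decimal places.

A(A) = MTBF/(MTBF+MTTR) = 21493/(21493+39.0) = 0.99819

0.99819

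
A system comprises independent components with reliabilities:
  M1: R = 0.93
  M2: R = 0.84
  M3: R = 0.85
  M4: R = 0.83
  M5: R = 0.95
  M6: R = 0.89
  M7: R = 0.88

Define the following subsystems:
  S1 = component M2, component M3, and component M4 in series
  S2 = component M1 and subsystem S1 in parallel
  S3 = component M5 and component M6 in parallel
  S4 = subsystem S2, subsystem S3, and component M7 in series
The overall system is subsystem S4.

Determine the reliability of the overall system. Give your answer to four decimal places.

Series (M2, M3, and M4): 0.840000 × 0.850000 × 0.830000 = 0.592620
Parallel (M1 and [0.592620]): 1 − (1 − 0.930000)(1 − 0.592620) = 0.971483
Parallel (M5 and M6): 1 − (1 − 0.950000)(1 − 0.890000) = 0.994500
Series ([0.971483], [0.994500], and M7): 0.971483 × 0.994500 × 0.880000 = 0.8502

0.8502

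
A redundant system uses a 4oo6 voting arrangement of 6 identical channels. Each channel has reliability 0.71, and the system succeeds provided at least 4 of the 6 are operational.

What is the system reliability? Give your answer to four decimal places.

0.7626

R = Σ_{i=4}^{6} C(6,i) p^i (1−p)^{6−i} with p = 0.71
C(6,4)·0.71^4·0.29^2 = 0.320568
C(6,5)·0.71^5·0.29^1 = 0.313936
C(6,6)·0.71^6·0.29^0 = 0.128100
Sum = 0.7626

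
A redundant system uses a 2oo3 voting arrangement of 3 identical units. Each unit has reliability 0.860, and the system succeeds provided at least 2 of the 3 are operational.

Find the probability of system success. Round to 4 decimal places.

R = Σ_{i=2}^{3} C(3,i) p^i (1−p)^{3−i} with p = 0.860
C(3,2)·0.860^2·0.140^1 = 0.310632
C(3,3)·0.860^3·0.140^0 = 0.636056
Sum = 0.9467

0.9467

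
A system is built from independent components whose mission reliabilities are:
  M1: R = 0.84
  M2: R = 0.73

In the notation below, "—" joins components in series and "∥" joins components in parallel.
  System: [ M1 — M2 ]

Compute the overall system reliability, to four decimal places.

Series (M1 and M2): 0.840000 × 0.730000 = 0.6132

0.6132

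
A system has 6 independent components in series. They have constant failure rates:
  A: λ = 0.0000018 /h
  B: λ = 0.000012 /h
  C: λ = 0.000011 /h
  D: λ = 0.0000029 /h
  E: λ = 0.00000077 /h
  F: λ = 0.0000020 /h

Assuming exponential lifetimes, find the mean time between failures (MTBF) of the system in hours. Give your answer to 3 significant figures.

32800

Series of exponential components: λ_sys = Σ λ_i
λ_sys = 0.0000018 + 0.000012 + 0.000011 + 0.0000029 + 0.00000077 + 0.0000020 = 3.0470e-05 /h
MTBF = 1 / λ_sys = 32800 h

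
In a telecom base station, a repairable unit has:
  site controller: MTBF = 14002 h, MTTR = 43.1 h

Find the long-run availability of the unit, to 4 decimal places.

A(site controller) = MTBF/(MTBF+MTTR) = 14002/(14002+43.1) = 0.9969

0.9969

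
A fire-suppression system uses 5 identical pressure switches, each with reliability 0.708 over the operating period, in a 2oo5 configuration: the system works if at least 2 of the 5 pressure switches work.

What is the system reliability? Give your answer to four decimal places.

0.9721

R = Σ_{i=2}^{5} C(5,i) p^i (1−p)^{5−i} with p = 0.708
C(5,2)·0.708^2·0.292^3 = 0.124800
C(5,3)·0.708^3·0.292^2 = 0.302598
C(5,4)·0.708^4·0.292^1 = 0.366848
C(5,5)·0.708^5·0.292^0 = 0.177896
Sum = 0.9721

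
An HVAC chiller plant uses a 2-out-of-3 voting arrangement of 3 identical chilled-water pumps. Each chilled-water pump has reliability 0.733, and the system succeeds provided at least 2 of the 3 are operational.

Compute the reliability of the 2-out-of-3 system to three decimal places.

R = Σ_{i=2}^{3} C(3,i) p^i (1−p)^{3−i} with p = 0.733
C(3,2)·0.733^2·0.267^1 = 0.43037
C(3,3)·0.733^3·0.267^0 = 0.39383
Sum = 0.824

0.824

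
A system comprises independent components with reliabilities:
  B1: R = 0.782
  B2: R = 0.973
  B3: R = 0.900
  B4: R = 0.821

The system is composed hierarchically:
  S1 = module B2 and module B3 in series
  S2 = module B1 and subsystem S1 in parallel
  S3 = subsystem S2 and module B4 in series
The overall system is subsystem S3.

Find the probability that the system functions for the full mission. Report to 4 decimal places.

Series (B2 and B3): 0.973000 × 0.900000 = 0.875700
Parallel (B1 and [0.875700]): 1 − (1 − 0.782000)(1 − 0.875700) = 0.972903
Series ([0.972903] and B4): 0.972903 × 0.821000 = 0.7988

0.7988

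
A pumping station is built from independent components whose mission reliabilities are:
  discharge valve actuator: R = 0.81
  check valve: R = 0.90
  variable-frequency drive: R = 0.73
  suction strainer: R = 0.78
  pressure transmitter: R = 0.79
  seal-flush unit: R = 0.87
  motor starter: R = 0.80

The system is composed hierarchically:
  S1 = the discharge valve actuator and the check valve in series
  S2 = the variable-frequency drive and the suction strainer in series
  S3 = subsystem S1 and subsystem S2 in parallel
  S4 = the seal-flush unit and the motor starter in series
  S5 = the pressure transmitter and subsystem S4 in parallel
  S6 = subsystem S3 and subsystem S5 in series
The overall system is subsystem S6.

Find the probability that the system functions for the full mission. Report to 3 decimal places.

Series (discharge valve actuator and check valve): 0.81000 × 0.90000 = 0.72900
Series (variable-frequency drive and suction strainer): 0.73000 × 0.78000 = 0.56940
Parallel ([0.72900] and [0.56940]): 1 − (1 − 0.72900)(1 − 0.56940) = 0.88331
Series (seal-flush unit and motor starter): 0.87000 × 0.80000 = 0.69600
Parallel (pressure transmitter and [0.69600]): 1 − (1 − 0.79000)(1 − 0.69600) = 0.93616
Series ([0.88331] and [0.93616]): 0.88331 × 0.93616 = 0.827

0.827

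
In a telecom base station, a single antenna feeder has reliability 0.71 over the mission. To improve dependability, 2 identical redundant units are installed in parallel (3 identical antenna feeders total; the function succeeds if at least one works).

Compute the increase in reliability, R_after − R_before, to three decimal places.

0.266

R_before = 0.71
R_after = 1 − (1 − 0.71)^3 = 0.976
ΔR = 0.976 − 0.71 = 0.266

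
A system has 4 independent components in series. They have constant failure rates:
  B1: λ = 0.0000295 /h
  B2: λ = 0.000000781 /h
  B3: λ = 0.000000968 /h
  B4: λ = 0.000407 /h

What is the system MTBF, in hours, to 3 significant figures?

Series of exponential components: λ_sys = Σ λ_i
λ_sys = 0.0000295 + 0.000000781 + 0.000000968 + 0.000407 = 4.3825e-04 /h
MTBF = 1 / λ_sys = 2280 h

2280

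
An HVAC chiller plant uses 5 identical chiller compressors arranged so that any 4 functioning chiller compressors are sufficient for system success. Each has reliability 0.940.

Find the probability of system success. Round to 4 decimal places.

R = Σ_{i=4}^{5} C(5,i) p^i (1−p)^{5−i} with p = 0.940
C(5,4)·0.940^4·0.060^1 = 0.234225
C(5,5)·0.940^5·0.060^0 = 0.733904
Sum = 0.9681

0.9681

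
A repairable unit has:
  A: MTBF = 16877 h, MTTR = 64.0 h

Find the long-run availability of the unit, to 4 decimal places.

0.9962

A(A) = MTBF/(MTBF+MTTR) = 16877/(16877+64.0) = 0.9962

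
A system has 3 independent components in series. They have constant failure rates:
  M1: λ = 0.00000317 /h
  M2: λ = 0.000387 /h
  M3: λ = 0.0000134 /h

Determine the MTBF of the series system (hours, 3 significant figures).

2480

Series of exponential components: λ_sys = Σ λ_i
λ_sys = 0.00000317 + 0.000387 + 0.0000134 = 4.0357e-04 /h
MTBF = 1 / λ_sys = 2480 h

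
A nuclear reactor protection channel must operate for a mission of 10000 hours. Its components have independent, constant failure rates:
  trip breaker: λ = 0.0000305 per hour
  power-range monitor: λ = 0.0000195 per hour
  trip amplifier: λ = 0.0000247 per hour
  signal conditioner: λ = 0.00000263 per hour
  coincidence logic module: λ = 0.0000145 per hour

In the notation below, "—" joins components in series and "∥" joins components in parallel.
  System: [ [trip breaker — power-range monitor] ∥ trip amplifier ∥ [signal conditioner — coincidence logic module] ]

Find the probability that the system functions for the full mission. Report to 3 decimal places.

R(trip breaker) = exp(−0.0000305 × 10000) = 0.73712
R(power-range monitor) = exp(−0.0000195 × 10000) = 0.82283
R(trip amplifier) = exp(−0.0000247 × 10000) = 0.78114
R(signal conditioner) = exp(−0.00000263 × 10000) = 0.97404
R(coincidence logic module) = exp(−0.0000145 × 10000) = 0.86502
Series (trip breaker and power-range monitor): 0.73712 × 0.82283 = 0.60652
Series (signal conditioner and coincidence logic module): 0.97404 × 0.86502 = 0.84256
Parallel ([0.60652], trip amplifier, and [0.84256]): 1 − (1 − 0.60652)(1 − 0.78114)(1 − 0.84256) = 0.986

0.986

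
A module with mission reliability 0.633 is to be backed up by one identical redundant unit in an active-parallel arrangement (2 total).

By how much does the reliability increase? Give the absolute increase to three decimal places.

R_before = 0.633
R_after = 1 − (1 − 0.633)^2 = 0.865
ΔR = 0.865 − 0.633 = 0.232

0.232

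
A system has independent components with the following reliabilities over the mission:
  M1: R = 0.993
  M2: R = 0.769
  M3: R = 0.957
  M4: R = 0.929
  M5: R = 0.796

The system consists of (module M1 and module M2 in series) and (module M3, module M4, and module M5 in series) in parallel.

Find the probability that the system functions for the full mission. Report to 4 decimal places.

Series (M1 and M2): 0.993000 × 0.769000 = 0.763617
Series (M3, M4, and M5): 0.957000 × 0.929000 × 0.796000 = 0.707686
Parallel ([0.763617] and [0.707686]): 1 − (1 − 0.763617)(1 − 0.707686) = 0.9309

0.9309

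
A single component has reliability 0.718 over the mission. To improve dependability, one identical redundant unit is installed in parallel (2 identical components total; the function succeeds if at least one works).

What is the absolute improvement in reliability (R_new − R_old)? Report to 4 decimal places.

0.2025

R_before = 0.718
R_after = 1 − (1 − 0.718)^2 = 0.9205
ΔR = 0.9205 − 0.718 = 0.2025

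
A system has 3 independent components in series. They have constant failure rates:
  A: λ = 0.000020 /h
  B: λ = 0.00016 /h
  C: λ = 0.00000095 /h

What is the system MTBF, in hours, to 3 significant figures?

5530

Series of exponential components: λ_sys = Σ λ_i
λ_sys = 0.000020 + 0.00016 + 0.00000095 = 1.8095e-04 /h
MTBF = 1 / λ_sys = 5530 h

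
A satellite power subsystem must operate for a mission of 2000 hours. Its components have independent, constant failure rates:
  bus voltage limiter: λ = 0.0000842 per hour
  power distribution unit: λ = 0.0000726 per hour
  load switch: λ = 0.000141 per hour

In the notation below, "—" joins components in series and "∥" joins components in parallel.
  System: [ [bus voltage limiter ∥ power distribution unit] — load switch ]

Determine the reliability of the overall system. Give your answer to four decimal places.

0.7385

R(bus voltage limiter) = exp(−0.0000842 × 2000) = 0.845016
R(power distribution unit) = exp(−0.0000726 × 2000) = 0.864849
R(load switch) = exp(−0.000141 × 2000) = 0.754274
Parallel (bus voltage limiter and power distribution unit): 1 − (1 − 0.845016)(1 − 0.864849) = 0.979054
Series ([0.979054] and load switch): 0.979054 × 0.754274 = 0.7385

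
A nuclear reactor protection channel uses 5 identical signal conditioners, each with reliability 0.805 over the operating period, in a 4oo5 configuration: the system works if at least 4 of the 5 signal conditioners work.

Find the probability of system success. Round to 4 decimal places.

R = Σ_{i=4}^{5} C(5,i) p^i (1−p)^{5−i} with p = 0.805
C(5,4)·0.805^4·0.195^1 = 0.409438
C(5,5)·0.805^5·0.195^0 = 0.338049
Sum = 0.7475

0.7475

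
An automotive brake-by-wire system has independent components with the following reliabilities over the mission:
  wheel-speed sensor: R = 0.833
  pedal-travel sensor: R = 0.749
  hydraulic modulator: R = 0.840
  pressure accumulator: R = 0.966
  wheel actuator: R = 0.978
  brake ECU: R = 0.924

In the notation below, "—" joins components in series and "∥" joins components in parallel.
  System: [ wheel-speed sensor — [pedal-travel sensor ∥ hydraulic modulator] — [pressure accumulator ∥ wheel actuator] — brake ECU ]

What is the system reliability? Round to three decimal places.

Parallel (pedal-travel sensor and hydraulic modulator): 1 − (1 − 0.74900)(1 − 0.84000) = 0.95984
Parallel (pressure accumulator and wheel actuator): 1 − (1 − 0.96600)(1 − 0.97800) = 0.99925
Series (wheel-speed sensor, [0.95984], [0.99925], and brake ECU): 0.83300 × 0.95984 × 0.99925 × 0.92400 = 0.738

0.738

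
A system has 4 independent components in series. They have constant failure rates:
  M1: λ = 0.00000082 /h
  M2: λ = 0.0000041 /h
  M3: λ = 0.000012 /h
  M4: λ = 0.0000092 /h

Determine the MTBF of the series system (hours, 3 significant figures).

Series of exponential components: λ_sys = Σ λ_i
λ_sys = 0.00000082 + 0.0000041 + 0.000012 + 0.0000092 = 2.6120e-05 /h
MTBF = 1 / λ_sys = 38300 h

38300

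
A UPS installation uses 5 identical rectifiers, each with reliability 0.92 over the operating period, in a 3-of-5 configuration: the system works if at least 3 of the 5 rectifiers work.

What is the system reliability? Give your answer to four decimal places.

R = Σ_{i=3}^{5} C(5,i) p^i (1−p)^{5−i} with p = 0.92
C(5,3)·0.92^3·0.08^2 = 0.049836
C(5,4)·0.92^4·0.08^1 = 0.286557
C(5,5)·0.92^5·0.08^0 = 0.659082
Sum = 0.9955

0.9955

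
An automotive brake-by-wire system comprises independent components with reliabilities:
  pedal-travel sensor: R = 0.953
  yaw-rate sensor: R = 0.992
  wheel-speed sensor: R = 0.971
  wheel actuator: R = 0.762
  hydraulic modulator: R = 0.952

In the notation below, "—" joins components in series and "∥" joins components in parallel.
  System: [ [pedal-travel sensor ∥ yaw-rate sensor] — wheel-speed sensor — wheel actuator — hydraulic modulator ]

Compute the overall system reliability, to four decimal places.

0.7041

Parallel (pedal-travel sensor and yaw-rate sensor): 1 − (1 − 0.953000)(1 − 0.992000) = 0.999624
Series ([0.999624], wheel-speed sensor, wheel actuator, and hydraulic modulator): 0.999624 × 0.971000 × 0.762000 × 0.952000 = 0.7041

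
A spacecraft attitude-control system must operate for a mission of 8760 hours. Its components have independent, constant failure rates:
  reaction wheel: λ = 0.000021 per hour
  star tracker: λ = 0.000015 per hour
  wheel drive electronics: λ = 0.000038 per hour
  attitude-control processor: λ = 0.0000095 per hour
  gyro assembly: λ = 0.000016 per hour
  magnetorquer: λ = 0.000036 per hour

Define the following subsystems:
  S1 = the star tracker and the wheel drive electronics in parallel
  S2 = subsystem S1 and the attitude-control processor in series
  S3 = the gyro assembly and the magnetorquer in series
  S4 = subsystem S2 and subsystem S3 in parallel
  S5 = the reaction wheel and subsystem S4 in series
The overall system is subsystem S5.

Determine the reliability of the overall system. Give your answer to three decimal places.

0.798

R(reaction wheel) = exp(−0.000021 × 8760) = 0.83197
R(star tracker) = exp(−0.000015 × 8760) = 0.87687
R(wheel drive electronics) = exp(−0.000038 × 8760) = 0.71686
R(attitude-control processor) = exp(−0.0000095 × 8760) = 0.92015
R(gyro assembly) = exp(−0.000016 × 8760) = 0.86922
R(magnetorquer) = exp(−0.000036 × 8760) = 0.72953
Parallel (star tracker and wheel drive electronics): 1 − (1 − 0.87687)(1 − 0.71686) = 0.96514
Series ([0.96514] and attitude-control processor): 0.96514 × 0.92015 = 0.88807
Series (gyro assembly and magnetorquer): 0.86922 × 0.72953 = 0.63412
Parallel ([0.88807] and [0.63412]): 1 − (1 − 0.88807)(1 − 0.63412) = 0.95905
Series (reaction wheel and [0.95905]): 0.83197 × 0.95905 = 0.798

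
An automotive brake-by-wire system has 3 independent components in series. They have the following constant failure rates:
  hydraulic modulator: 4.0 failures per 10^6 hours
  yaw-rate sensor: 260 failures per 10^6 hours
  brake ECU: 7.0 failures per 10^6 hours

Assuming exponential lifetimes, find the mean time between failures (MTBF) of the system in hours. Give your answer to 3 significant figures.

Series of exponential components: λ_sys = Σ λ_i
λ_sys = 0.0000040 + 0.00026 + 0.0000070 = 2.7100e-04 /h
MTBF = 1 / λ_sys = 3690 h

3690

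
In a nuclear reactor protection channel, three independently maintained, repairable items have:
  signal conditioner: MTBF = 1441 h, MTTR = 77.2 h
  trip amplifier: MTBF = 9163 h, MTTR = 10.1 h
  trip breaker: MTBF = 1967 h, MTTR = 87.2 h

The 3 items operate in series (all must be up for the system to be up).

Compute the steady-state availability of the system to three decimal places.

0.908

A(signal conditioner) = MTBF/(MTBF+MTTR) = 1441/(1441+77.2) = 0.949150
A(trip amplifier) = MTBF/(MTBF+MTTR) = 9163/(9163+10.1) = 0.998899
A(trip breaker) = MTBF/(MTBF+MTTR) = 1967/(1967+87.2) = 0.957550
Series availability: 0.949150 × 0.998899 × 0.957550 = 0.908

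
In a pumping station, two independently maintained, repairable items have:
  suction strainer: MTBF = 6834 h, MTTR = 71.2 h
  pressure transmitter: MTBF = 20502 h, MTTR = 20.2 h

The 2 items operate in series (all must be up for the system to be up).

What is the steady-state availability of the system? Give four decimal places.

0.9887

A(suction strainer) = MTBF/(MTBF+MTTR) = 6834/(6834+71.2) = 0.989689
A(pressure transmitter) = MTBF/(MTBF+MTTR) = 20502/(20502+20.2) = 0.999016
Series availability: 0.989689 × 0.999016 = 0.9887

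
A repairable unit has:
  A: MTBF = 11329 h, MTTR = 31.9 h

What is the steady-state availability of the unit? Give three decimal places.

A(A) = MTBF/(MTBF+MTTR) = 11329/(11329+31.9) = 0.997

0.997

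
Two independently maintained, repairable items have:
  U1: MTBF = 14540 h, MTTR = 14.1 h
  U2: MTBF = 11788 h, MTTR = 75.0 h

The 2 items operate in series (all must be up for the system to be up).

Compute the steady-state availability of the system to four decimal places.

A(U1) = MTBF/(MTBF+MTTR) = 14540/(14540+14.1) = 0.999031
A(U2) = MTBF/(MTBF+MTTR) = 11788/(11788+75.0) = 0.993678
Series availability: 0.999031 × 0.993678 = 0.9927

0.9927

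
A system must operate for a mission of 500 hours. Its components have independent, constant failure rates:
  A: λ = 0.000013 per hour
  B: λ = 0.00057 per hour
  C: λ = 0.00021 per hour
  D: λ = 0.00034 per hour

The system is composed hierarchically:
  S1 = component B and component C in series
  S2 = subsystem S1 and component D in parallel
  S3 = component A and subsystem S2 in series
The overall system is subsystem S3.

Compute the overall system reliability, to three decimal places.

R(A) = exp(−0.000013 × 500) = 0.99352
R(B) = exp(−0.00057 × 500) = 0.75201
R(C) = exp(−0.00021 × 500) = 0.90032
R(D) = exp(−0.00034 × 500) = 0.84366
Series (B and C): 0.75201 × 0.90032 = 0.67705
Parallel ([0.67705] and D): 1 − (1 − 0.67705)(1 − 0.84366) = 0.94951
Series (A and [0.94951]): 0.99352 × 0.94951 = 0.943

0.943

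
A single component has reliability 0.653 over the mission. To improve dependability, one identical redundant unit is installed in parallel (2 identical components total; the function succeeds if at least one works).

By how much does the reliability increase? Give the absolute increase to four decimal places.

0.2266

R_before = 0.653
R_after = 1 − (1 − 0.653)^2 = 0.8796
ΔR = 0.8796 − 0.653 = 0.2266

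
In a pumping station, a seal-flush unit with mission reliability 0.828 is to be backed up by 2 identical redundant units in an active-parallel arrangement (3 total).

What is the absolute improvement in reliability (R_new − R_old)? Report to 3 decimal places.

R_before = 0.828
R_after = 1 − (1 − 0.828)^3 = 0.995
ΔR = 0.995 − 0.828 = 0.167

0.167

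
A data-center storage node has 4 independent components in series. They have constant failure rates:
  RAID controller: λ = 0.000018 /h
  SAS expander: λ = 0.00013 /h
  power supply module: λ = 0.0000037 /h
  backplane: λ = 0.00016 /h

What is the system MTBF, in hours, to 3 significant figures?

Series of exponential components: λ_sys = Σ λ_i
λ_sys = 0.000018 + 0.00013 + 0.0000037 + 0.00016 = 3.1170e-04 /h
MTBF = 1 / λ_sys = 3210 h

3210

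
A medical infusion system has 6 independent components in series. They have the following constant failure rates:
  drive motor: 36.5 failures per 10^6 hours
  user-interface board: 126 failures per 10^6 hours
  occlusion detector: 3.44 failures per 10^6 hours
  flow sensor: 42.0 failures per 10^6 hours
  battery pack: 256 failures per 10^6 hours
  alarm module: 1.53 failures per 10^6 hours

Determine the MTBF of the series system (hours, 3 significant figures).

2150

Series of exponential components: λ_sys = Σ λ_i
λ_sys = 0.0000365 + 0.000126 + 0.00000344 + 0.0000420 + 0.000256 + 0.00000153 = 4.6547e-04 /h
MTBF = 1 / λ_sys = 2150 h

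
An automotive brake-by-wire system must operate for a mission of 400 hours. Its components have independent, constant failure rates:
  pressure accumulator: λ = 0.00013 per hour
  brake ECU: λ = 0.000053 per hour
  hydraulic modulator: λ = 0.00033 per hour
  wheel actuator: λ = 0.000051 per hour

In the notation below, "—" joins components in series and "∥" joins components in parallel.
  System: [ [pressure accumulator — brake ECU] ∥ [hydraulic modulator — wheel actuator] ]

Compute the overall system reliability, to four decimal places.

0.9900

R(pressure accumulator) = exp(−0.00013 × 400) = 0.949329
R(brake ECU) = exp(−0.000053 × 400) = 0.979023
R(hydraulic modulator) = exp(−0.00033 × 400) = 0.876341
R(wheel actuator) = exp(−0.000051 × 400) = 0.979807
Series (pressure accumulator and brake ECU): 0.949329 × 0.979023 = 0.929415
Series (hydraulic modulator and wheel actuator): 0.876341 × 0.979807 = 0.858645
Parallel ([0.929415] and [0.858645]): 1 − (1 − 0.929415)(1 − 0.858645) = 0.9900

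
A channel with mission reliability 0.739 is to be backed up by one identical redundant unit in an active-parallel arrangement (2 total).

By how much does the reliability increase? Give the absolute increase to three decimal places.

0.193

R_before = 0.739
R_after = 1 − (1 − 0.739)^2 = 0.932
ΔR = 0.932 − 0.739 = 0.193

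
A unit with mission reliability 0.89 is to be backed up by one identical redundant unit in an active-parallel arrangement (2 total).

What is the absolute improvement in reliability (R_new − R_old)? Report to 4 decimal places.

0.0979

R_before = 0.89
R_after = 1 − (1 − 0.89)^2 = 0.9879
ΔR = 0.9879 − 0.89 = 0.0979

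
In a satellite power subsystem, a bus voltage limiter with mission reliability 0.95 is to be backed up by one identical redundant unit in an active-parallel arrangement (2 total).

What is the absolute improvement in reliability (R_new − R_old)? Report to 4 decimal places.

0.0475

R_before = 0.95
R_after = 1 − (1 − 0.95)^2 = 0.9975
ΔR = 0.9975 − 0.95 = 0.0475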